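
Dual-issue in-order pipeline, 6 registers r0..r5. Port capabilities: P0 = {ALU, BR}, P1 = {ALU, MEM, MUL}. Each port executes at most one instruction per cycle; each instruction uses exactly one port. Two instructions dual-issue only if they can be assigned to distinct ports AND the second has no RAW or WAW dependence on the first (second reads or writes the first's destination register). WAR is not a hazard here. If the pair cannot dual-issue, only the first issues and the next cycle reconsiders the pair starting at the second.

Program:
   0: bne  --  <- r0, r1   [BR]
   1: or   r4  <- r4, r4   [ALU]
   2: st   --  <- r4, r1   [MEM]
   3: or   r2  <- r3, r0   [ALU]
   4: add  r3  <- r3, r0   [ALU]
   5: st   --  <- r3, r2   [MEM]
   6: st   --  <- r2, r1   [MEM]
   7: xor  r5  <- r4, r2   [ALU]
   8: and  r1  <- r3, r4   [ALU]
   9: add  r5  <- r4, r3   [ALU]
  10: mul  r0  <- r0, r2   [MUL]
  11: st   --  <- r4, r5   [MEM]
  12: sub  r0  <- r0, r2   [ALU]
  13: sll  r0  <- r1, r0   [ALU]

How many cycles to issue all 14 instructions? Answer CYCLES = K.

CYCLES = 9

c0: i0,i1 bne.BR;or.ALU  2-wide
c1: i2,i3 st.MEM;or.ALU  2-wide
c2: i4 add.ALU  RAW r3
c3: i5 st.MEM  no-port MEM/MEM
c4: i6,i7 st.MEM;xor.ALU  2-wide
c5: i8,i9 and.ALU;add.ALU  2-wide
c6: i10 mul.MUL  no-port MUL/MEM
c7: i11,i12 st.MEM;sub.ALU  2-wide
c8: i13 sll.ALU  tail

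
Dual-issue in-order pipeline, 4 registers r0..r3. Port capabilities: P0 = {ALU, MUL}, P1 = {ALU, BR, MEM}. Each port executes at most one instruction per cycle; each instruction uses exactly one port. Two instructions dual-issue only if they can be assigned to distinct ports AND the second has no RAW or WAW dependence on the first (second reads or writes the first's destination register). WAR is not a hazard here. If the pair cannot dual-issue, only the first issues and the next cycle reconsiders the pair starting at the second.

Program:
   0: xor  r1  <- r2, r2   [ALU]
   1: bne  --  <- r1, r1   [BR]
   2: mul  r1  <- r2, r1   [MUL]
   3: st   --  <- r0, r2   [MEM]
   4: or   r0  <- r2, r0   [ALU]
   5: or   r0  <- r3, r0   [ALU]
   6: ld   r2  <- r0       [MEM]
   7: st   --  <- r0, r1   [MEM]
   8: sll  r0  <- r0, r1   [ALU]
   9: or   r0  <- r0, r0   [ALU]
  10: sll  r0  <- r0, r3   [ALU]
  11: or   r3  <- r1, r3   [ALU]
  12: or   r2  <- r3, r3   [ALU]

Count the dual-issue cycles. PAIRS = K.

PAIRS = 4

#0 head=0: xor i0 RAW r1
#1 head=1: bne mul i1,i2 dual
#2 head=3: st or i3,i4 dual
#3 head=5: or i5 RAW r0
#4 head=6: ld i6 no-port MEM/MEM
#5 head=7: st sll i7,i8 dual
#6 head=9: or i9 RAW+WAW r0
#7 head=10: sll or i10,i11 dual
#8 head=12: or i12 tail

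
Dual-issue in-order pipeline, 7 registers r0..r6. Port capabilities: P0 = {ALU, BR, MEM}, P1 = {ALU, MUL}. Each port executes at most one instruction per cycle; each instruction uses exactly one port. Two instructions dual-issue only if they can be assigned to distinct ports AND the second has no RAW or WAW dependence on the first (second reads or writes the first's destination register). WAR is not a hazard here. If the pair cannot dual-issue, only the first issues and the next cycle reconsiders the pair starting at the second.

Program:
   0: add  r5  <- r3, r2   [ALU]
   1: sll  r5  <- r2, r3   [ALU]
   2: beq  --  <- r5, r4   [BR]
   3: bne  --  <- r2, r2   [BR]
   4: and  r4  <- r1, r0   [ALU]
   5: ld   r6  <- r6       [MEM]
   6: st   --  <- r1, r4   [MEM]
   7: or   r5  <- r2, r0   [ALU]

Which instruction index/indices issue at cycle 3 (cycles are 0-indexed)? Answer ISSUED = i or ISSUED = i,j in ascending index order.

ISSUED = 3,4

0. add.ALU @i0  | WAW r5
1. sll.ALU @i1  | RAW r5
2. beq.BR @i2  | no-port BR/BR
3. bne.BR and.ALU @i3&i4  | 2-wide
4. ld.MEM @i5  | no-port MEM/MEM
5. st.MEM or.ALU @i6&i7  | 2-wide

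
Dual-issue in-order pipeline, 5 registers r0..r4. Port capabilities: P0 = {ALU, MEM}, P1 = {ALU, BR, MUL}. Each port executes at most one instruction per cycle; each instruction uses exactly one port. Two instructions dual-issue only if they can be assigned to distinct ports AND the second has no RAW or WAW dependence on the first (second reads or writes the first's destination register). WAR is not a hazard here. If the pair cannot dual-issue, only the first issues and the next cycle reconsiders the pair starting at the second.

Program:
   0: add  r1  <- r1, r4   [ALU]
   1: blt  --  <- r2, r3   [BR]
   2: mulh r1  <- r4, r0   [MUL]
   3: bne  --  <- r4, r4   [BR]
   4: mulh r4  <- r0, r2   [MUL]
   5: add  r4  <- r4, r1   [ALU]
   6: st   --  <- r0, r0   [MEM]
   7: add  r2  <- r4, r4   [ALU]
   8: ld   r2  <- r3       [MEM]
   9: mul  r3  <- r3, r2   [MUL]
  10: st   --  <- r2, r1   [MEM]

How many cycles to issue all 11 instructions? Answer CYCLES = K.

CYCLES = 8

[0] i0,i1  add+blt  -- pair
[1] i2  mulh  -- no-port MUL/BR
[2] i3  bne  -- no-port BR/MUL
[3] i4  mulh  -- RAW+WAW r4
[4] i5,i6  add+st  -- pair
[5] i7  add  -- WAW r2
[6] i8  ld  -- RAW r2
[7] i9,i10  mul+st  -- pair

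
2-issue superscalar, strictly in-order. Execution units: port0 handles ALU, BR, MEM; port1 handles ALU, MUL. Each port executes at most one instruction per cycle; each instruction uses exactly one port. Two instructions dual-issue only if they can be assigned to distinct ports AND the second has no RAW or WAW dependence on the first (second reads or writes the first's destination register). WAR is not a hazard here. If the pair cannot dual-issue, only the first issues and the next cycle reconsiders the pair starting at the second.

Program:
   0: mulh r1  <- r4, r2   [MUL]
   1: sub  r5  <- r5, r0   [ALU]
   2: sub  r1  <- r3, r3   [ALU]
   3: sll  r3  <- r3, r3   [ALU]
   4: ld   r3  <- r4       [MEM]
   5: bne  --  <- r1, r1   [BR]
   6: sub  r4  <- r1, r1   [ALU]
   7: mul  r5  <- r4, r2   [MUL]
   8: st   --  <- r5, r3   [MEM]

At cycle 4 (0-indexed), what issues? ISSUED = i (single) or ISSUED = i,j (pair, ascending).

ISSUED = 7

[0] i0,i1  mulh.MUL;sub.ALU  -- pair
[1] i2,i3  sub.ALU;sll.ALU  -- pair
[2] i4  ld.MEM  -- no-port MEM/BR
[3] i5,i6  bne.BR;sub.ALU  -- pair
[4] i7  mul.MUL  -- RAW r5
[5] i8  st.MEM  -- tail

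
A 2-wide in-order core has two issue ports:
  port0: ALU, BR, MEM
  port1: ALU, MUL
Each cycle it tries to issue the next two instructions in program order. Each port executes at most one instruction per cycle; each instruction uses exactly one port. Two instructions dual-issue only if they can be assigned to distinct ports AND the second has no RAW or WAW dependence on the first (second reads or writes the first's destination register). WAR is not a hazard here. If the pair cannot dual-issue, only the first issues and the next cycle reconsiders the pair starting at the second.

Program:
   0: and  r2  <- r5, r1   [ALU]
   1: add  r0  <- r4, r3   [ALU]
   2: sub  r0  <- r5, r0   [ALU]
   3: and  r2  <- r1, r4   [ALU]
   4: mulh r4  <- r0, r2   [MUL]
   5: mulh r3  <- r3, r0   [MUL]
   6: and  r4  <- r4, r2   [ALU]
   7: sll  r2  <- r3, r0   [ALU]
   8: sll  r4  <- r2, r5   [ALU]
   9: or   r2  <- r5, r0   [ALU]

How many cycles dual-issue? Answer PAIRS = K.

PAIRS = 4

0. and.ALU/add.ALU @i0&i1  | pair
1. sub.ALU/and.ALU @i2&i3  | pair
2. mulh.MUL @i4  | no-port MUL/MUL
3. mulh.MUL/and.ALU @i5&i6  | pair
4. sll.ALU @i7  | RAW r2
5. sll.ALU/or.ALU @i8&i9  | pair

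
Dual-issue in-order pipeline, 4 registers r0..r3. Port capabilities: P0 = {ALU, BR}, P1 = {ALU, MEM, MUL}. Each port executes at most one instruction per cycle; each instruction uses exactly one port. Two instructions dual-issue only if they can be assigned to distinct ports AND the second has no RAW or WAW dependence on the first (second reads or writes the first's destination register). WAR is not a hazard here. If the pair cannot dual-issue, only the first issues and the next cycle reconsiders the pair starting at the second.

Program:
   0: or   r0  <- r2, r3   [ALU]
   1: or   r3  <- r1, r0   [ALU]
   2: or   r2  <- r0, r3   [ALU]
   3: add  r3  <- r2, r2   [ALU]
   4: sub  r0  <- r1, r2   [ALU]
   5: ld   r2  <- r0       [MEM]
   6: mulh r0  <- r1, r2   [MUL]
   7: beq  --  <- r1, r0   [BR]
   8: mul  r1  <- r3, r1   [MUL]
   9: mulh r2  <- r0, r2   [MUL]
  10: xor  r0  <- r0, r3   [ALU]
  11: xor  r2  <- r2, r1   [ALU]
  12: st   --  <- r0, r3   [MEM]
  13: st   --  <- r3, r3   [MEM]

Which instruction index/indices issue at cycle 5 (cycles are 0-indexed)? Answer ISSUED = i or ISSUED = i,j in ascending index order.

ISSUED = 6

#0 head=0: or.ALU i0 RAW r0
#1 head=1: or.ALU i1 RAW r3
#2 head=2: or.ALU i2 RAW r2
#3 head=3: add.ALU/sub.ALU i3/i4 2-wide
#4 head=5: ld.MEM i5 no-port MEM/MUL
#5 head=6: mulh.MUL i6 RAW r0
#6 head=7: beq.BR/mul.MUL i7/i8 2-wide
#7 head=9: mulh.MUL/xor.ALU i9/i10 2-wide
#8 head=11: xor.ALU/st.MEM i11/i12 2-wide
#9 head=13: st.MEM i13 tail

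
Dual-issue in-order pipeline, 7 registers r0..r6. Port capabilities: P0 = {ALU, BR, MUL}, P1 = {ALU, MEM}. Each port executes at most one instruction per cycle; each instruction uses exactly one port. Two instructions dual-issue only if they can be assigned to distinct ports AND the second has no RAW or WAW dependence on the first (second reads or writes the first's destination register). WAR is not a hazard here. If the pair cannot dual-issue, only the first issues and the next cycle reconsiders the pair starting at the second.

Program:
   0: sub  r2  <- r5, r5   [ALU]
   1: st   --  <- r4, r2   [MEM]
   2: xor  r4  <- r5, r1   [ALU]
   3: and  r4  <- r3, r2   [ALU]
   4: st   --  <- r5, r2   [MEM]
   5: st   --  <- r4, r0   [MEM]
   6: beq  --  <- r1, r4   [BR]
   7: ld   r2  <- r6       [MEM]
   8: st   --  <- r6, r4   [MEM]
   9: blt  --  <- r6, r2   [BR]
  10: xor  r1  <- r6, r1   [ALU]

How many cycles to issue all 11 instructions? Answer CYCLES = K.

CYCLES = 7

0. sub @i0  | RAW r2
1. st/xor @i1,i2  | dual
2. and/st @i3,i4  | dual
3. st/beq @i5,i6  | dual
4. ld @i7  | no-port MEM/MEM
5. st/blt @i8,i9  | dual
6. xor @i10  | tail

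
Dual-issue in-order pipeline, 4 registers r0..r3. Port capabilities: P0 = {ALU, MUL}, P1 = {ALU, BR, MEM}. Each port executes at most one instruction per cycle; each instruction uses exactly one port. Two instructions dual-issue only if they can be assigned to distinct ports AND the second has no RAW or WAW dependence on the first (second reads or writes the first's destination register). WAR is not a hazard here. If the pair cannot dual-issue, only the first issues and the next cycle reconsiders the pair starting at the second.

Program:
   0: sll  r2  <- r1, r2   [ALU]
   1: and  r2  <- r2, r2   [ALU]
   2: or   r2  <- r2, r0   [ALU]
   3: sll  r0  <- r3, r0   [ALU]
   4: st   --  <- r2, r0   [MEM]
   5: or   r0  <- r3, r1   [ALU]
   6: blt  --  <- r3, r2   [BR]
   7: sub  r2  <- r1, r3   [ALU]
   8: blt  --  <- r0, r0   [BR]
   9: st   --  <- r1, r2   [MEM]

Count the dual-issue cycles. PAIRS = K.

[0] i0  sll.ALU  -- RAW+WAW r2
[1] i1  and.ALU  -- RAW+WAW r2
[2] i2/i3  or.ALU/sll.ALU  -- 2-wide
[3] i4/i5  st.MEM/or.ALU  -- 2-wide
[4] i6/i7  blt.BR/sub.ALU  -- 2-wide
[5] i8  blt.BR  -- no-port BR/MEM
[6] i9  st.MEM  -- tail

PAIRS = 3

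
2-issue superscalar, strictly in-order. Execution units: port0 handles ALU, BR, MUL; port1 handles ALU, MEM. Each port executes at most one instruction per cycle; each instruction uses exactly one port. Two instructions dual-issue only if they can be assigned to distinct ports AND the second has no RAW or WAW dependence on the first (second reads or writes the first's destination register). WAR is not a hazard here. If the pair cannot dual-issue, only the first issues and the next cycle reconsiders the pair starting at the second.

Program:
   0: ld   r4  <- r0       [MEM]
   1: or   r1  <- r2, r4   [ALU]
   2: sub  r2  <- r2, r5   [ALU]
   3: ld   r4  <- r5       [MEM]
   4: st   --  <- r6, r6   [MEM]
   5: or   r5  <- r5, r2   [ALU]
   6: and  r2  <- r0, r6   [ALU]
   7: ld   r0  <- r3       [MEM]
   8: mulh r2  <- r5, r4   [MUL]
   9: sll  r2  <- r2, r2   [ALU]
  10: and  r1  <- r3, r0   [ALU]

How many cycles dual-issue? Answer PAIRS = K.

PAIRS = 4

[0] i0  ld  -- RAW r4
[1] i1/i2  or+sub  -- 2-wide
[2] i3  ld  -- no-port MEM/MEM
[3] i4/i5  st+or  -- 2-wide
[4] i6/i7  and+ld  -- 2-wide
[5] i8  mulh  -- RAW+WAW r2
[6] i9/i10  sll+and  -- 2-wide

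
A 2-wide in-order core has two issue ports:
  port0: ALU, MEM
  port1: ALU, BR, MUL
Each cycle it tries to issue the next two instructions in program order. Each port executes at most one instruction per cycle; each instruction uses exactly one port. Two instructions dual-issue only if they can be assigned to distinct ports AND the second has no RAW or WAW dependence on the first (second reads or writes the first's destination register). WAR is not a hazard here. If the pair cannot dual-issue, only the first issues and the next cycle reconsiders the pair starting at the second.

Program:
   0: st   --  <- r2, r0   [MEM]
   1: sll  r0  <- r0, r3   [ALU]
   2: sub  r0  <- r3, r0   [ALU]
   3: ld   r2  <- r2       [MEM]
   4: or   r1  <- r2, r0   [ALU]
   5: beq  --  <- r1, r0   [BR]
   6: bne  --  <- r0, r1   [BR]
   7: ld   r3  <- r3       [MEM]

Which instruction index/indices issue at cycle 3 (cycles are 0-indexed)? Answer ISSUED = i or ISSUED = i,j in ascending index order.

ISSUED = 5

  cy0 -> i0,i1 (st.MEM;sll.ALU) dual
  cy1 -> i2,i3 (sub.ALU;ld.MEM) dual
  cy2 -> i4 (or.ALU) RAW r1
  cy3 -> i5 (beq.BR) no-port BR/BR
  cy4 -> i6,i7 (bne.BR;ld.MEM) dual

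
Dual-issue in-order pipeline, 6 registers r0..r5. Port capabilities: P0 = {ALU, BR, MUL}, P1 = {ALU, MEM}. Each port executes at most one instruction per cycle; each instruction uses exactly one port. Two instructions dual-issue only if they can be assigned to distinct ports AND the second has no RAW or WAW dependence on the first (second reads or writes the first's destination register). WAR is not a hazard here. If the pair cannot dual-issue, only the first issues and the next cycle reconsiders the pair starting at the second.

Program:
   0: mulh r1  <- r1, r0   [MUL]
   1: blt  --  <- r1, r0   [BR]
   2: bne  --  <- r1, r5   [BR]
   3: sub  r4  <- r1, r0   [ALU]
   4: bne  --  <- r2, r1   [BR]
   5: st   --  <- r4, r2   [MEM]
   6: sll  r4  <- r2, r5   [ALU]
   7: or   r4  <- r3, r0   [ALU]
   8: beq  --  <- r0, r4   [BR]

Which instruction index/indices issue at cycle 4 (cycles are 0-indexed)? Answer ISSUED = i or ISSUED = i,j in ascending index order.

t=0 i0:mulh.MUL ; no-port MUL/BR
t=1 i1:blt.BR ; no-port BR/BR
t=2 i2&i3:bne.BR/sub.ALU ; pair
t=3 i4&i5:bne.BR/st.MEM ; pair
t=4 i6:sll.ALU ; WAW r4
t=5 i7:or.ALU ; RAW r4
t=6 i8:beq.BR ; tail

ISSUED = 6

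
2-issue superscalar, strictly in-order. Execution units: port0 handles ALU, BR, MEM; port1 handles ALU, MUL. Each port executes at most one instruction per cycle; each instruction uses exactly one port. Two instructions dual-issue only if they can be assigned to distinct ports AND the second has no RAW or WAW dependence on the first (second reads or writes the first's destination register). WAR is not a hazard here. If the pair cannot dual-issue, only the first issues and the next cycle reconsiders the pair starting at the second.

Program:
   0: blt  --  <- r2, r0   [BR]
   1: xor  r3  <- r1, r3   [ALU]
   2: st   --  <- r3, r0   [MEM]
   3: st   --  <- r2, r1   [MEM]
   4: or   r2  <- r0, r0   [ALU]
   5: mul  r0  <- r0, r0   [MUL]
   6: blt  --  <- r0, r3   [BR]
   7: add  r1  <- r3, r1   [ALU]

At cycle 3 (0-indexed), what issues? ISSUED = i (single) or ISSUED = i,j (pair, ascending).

t=0 i0/i1:blt.BR xor.ALU ; 2-wide
t=1 i2:st.MEM ; no-port MEM/MEM
t=2 i3/i4:st.MEM or.ALU ; 2-wide
t=3 i5:mul.MUL ; RAW r0
t=4 i6/i7:blt.BR add.ALU ; 2-wide

ISSUED = 5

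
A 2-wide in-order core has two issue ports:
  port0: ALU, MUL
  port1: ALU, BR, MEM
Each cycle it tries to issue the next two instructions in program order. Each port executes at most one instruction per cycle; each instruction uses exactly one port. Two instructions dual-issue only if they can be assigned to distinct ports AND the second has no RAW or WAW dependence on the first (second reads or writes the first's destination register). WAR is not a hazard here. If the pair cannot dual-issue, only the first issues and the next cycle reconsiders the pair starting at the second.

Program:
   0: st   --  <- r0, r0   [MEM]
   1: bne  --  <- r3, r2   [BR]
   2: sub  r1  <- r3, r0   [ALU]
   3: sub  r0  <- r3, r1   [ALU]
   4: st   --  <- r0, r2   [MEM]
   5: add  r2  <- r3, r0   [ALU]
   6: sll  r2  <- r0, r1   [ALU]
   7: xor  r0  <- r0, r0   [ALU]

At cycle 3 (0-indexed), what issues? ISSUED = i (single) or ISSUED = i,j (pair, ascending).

[0] i0  st  -- no-port MEM/BR
[1] i1,i2  bne sub  -- 2-wide
[2] i3  sub  -- RAW r0
[3] i4,i5  st add  -- 2-wide
[4] i6,i7  sll xor  -- 2-wide

ISSUED = 4,5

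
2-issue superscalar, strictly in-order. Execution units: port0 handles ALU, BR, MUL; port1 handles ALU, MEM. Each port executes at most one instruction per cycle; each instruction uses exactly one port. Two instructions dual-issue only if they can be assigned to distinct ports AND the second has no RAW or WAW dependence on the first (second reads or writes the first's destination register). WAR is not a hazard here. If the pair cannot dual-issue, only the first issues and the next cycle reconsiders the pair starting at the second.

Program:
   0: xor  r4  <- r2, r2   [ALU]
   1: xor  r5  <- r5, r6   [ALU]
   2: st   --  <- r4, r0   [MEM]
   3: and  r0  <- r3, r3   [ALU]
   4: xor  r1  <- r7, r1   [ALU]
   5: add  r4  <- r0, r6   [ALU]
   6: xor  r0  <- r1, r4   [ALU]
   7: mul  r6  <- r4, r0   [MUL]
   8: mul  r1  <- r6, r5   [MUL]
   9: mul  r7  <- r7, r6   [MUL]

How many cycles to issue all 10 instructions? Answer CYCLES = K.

c0: i0/i1 xor+xor  2-wide
c1: i2/i3 st+and  2-wide
c2: i4/i5 xor+add  2-wide
c3: i6 xor  RAW r0
c4: i7 mul  no-port MUL/MUL
c5: i8 mul  no-port MUL/MUL
c6: i9 mul  tail

CYCLES = 7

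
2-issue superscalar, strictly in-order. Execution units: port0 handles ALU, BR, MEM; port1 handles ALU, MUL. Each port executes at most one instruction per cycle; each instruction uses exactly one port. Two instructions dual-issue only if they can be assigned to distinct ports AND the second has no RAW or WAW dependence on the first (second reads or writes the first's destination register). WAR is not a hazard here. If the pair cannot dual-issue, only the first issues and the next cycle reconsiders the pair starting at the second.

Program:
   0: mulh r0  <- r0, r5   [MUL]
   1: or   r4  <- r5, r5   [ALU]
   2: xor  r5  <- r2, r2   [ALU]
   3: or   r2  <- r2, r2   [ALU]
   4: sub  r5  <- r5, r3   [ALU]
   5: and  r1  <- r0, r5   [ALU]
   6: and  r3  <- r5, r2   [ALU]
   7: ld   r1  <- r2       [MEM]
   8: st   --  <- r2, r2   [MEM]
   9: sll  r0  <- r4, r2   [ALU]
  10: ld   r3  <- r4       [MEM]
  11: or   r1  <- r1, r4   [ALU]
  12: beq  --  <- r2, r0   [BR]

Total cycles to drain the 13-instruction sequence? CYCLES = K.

c0: i0&i1 mulh.MUL+or.ALU  2-wide
c1: i2&i3 xor.ALU+or.ALU  2-wide
c2: i4 sub.ALU  RAW r5
c3: i5&i6 and.ALU+and.ALU  2-wide
c4: i7 ld.MEM  no-port MEM/MEM
c5: i8&i9 st.MEM+sll.ALU  2-wide
c6: i10&i11 ld.MEM+or.ALU  2-wide
c7: i12 beq.BR  tail

CYCLES = 8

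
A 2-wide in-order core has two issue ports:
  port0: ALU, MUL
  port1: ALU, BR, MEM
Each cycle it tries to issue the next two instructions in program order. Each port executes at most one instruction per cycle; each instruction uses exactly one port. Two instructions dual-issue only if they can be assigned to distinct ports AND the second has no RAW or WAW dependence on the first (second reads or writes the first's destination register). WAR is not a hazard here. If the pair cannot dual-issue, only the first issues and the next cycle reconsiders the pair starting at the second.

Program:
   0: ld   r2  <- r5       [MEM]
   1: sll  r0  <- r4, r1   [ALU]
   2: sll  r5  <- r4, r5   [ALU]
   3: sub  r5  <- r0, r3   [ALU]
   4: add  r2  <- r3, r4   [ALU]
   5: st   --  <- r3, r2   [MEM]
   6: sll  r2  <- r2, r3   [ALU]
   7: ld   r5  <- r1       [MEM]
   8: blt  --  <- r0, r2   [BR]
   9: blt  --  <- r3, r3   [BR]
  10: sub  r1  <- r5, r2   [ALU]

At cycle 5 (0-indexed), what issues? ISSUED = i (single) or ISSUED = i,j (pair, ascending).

#0 head=0: ld.MEM/sll.ALU i0,i1 2-wide
#1 head=2: sll.ALU i2 WAW r5
#2 head=3: sub.ALU/add.ALU i3,i4 2-wide
#3 head=5: st.MEM/sll.ALU i5,i6 2-wide
#4 head=7: ld.MEM i7 no-port MEM/BR
#5 head=8: blt.BR i8 no-port BR/BR
#6 head=9: blt.BR/sub.ALU i9,i10 2-wide

ISSUED = 8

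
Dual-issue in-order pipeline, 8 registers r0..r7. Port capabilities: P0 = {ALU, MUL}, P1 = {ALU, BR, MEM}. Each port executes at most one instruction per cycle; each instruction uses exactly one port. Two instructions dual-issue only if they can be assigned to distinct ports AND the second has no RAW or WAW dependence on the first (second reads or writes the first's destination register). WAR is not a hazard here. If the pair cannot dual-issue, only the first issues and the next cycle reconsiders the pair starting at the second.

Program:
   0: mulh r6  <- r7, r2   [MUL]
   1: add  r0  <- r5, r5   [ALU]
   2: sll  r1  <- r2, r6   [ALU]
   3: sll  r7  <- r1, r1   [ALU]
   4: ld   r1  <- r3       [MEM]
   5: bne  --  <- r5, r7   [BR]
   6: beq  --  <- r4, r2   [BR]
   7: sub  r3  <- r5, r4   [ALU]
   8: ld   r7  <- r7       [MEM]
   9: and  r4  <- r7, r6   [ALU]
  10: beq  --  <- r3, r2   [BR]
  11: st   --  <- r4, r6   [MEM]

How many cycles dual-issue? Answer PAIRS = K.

PAIRS = 4

t=0 i0+i1:mulh/add ; dual
t=1 i2:sll ; RAW r1
t=2 i3+i4:sll/ld ; dual
t=3 i5:bne ; no-port BR/BR
t=4 i6+i7:beq/sub ; dual
t=5 i8:ld ; RAW r7
t=6 i9+i10:and/beq ; dual
t=7 i11:st ; tail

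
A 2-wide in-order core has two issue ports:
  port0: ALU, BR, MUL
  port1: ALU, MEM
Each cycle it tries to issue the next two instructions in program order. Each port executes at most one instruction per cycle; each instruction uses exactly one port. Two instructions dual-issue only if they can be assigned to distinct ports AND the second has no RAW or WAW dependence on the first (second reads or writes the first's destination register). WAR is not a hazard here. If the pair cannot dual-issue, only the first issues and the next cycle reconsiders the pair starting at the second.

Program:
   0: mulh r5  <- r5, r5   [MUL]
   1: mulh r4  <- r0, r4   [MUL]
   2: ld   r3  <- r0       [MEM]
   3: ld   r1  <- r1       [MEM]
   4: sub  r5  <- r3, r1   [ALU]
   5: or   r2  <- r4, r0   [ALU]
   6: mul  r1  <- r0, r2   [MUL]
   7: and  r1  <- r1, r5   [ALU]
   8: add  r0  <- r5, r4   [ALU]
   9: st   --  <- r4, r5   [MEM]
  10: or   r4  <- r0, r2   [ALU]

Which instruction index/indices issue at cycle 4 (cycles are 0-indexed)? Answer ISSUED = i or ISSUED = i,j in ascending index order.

ISSUED = 6

0. mulh @i0  | no-port MUL/MUL
1. mulh/ld @i1,i2  | dual
2. ld @i3  | RAW r1
3. sub/or @i4,i5  | dual
4. mul @i6  | RAW+WAW r1
5. and/add @i7,i8  | dual
6. st/or @i9,i10  | dual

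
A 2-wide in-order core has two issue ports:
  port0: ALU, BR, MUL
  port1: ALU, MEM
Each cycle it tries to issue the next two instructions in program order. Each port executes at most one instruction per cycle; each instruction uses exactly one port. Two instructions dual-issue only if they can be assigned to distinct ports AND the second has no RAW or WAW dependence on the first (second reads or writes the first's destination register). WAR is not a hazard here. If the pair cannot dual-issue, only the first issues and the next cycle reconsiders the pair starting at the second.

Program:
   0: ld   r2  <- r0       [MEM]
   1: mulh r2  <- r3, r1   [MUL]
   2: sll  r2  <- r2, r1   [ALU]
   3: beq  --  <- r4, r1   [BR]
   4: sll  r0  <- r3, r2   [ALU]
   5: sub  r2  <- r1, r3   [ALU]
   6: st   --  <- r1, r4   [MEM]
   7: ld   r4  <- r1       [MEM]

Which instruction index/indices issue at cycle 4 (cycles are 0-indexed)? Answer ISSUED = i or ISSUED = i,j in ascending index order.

0. ld.MEM @i0  | WAW r2
1. mulh.MUL @i1  | RAW+WAW r2
2. sll.ALU/beq.BR @i2/i3  | pair
3. sll.ALU/sub.ALU @i4/i5  | pair
4. st.MEM @i6  | no-port MEM/MEM
5. ld.MEM @i7  | tail

ISSUED = 6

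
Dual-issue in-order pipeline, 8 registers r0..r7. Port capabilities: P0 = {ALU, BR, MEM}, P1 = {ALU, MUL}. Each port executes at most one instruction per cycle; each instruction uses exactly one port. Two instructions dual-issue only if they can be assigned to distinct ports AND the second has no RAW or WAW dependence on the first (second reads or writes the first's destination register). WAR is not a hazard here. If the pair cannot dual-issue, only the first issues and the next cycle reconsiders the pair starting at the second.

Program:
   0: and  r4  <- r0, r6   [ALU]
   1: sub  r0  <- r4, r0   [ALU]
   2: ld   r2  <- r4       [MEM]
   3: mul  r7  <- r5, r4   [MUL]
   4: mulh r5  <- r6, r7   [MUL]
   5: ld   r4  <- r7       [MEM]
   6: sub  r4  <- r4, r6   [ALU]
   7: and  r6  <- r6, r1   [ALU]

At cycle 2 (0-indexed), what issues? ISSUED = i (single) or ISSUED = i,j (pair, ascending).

c0: i0 and  RAW r4
c1: i1+i2 sub+ld  2-wide
c2: i3 mul  no-port MUL/MUL
c3: i4+i5 mulh+ld  2-wide
c4: i6+i7 sub+and  2-wide

ISSUED = 3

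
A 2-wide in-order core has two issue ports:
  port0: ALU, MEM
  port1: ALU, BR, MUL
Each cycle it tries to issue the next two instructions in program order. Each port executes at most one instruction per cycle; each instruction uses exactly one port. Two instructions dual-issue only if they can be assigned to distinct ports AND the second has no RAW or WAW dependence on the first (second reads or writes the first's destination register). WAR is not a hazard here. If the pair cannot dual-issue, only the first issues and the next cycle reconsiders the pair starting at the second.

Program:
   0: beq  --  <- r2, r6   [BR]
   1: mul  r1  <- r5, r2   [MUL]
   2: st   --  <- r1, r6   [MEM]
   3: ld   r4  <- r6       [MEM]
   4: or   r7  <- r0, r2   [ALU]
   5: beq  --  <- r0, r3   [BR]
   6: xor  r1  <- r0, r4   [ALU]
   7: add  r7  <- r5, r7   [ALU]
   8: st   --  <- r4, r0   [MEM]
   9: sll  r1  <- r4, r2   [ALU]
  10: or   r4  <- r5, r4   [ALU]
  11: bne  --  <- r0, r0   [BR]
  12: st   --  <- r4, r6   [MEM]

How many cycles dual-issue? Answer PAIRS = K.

PAIRS = 5

t=0 i0:beq.BR ; no-port BR/MUL
t=1 i1:mul.MUL ; RAW r1
t=2 i2:st.MEM ; no-port MEM/MEM
t=3 i3&i4:ld.MEM or.ALU ; pair
t=4 i5&i6:beq.BR xor.ALU ; pair
t=5 i7&i8:add.ALU st.MEM ; pair
t=6 i9&i10:sll.ALU or.ALU ; pair
t=7 i11&i12:bne.BR st.MEM ; pair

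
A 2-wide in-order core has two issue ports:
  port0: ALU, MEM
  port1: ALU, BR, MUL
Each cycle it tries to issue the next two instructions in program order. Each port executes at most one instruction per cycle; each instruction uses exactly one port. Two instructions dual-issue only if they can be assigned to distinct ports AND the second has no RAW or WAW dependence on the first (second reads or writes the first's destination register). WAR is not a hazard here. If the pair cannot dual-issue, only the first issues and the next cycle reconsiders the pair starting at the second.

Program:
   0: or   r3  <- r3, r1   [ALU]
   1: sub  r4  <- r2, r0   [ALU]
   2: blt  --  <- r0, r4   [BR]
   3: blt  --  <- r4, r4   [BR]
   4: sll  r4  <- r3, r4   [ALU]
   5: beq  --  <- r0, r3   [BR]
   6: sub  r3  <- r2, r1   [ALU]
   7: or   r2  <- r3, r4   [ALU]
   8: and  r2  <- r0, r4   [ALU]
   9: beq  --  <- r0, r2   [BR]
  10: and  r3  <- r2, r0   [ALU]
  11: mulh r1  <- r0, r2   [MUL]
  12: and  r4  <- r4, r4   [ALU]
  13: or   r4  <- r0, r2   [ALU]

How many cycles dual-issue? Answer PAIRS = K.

PAIRS = 5

0. or.ALU+sub.ALU @i0,i1  | pair
1. blt.BR @i2  | no-port BR/BR
2. blt.BR+sll.ALU @i3,i4  | pair
3. beq.BR+sub.ALU @i5,i6  | pair
4. or.ALU @i7  | WAW r2
5. and.ALU @i8  | RAW r2
6. beq.BR+and.ALU @i9,i10  | pair
7. mulh.MUL+and.ALU @i11,i12  | pair
8. or.ALU @i13  | tail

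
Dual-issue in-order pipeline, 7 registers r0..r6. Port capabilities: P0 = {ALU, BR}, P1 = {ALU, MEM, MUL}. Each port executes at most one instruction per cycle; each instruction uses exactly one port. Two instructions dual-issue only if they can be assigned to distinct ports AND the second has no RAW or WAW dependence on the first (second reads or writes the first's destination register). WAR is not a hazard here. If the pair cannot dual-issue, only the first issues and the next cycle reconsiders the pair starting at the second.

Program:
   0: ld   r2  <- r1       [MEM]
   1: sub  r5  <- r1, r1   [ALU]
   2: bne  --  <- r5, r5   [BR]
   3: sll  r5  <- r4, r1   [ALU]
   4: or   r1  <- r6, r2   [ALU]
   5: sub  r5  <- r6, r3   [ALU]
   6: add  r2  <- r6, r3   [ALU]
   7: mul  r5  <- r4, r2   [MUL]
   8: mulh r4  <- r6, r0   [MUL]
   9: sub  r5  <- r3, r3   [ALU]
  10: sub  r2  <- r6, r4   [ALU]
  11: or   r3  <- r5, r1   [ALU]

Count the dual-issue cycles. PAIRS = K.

0. ld sub @i0,i1  | pair
1. bne sll @i2,i3  | pair
2. or sub @i4,i5  | pair
3. add @i6  | RAW r2
4. mul @i7  | no-port MUL/MUL
5. mulh sub @i8,i9  | pair
6. sub or @i10,i11  | pair

PAIRS = 5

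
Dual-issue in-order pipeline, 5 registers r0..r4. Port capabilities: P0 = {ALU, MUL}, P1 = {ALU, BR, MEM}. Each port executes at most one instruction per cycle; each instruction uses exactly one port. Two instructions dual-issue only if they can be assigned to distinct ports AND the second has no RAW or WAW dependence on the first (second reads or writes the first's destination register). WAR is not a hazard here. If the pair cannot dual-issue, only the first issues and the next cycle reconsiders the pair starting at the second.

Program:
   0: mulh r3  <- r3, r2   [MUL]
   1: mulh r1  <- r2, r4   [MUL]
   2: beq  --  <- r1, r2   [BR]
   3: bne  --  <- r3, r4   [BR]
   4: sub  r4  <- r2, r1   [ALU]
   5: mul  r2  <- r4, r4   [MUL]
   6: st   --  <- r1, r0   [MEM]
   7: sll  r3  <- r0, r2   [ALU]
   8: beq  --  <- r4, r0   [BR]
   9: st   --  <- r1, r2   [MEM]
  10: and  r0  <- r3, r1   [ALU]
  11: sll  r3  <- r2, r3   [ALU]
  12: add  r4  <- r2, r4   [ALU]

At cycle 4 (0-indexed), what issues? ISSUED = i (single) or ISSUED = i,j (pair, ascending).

  cy0 -> i0 (mulh) no-port MUL/MUL
  cy1 -> i1 (mulh) RAW r1
  cy2 -> i2 (beq) no-port BR/BR
  cy3 -> i3,i4 (bne/sub) pair
  cy4 -> i5,i6 (mul/st) pair
  cy5 -> i7,i8 (sll/beq) pair
  cy6 -> i9,i10 (st/and) pair
  cy7 -> i11,i12 (sll/add) pair

ISSUED = 5,6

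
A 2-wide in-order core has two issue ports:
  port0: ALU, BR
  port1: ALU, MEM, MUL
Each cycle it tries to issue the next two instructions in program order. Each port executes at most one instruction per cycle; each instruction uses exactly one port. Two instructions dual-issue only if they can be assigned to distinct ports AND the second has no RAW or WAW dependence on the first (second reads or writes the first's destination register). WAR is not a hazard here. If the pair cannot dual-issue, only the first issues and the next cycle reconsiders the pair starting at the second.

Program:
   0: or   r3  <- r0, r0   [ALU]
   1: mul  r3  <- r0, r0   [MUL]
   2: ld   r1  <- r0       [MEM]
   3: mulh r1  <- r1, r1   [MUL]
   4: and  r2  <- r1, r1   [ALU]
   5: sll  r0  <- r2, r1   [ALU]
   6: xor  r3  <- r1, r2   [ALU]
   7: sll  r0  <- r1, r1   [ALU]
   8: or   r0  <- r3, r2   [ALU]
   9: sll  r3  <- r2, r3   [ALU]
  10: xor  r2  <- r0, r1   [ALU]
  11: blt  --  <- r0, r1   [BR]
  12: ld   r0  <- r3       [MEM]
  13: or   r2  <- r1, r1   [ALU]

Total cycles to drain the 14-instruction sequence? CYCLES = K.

#0 head=0: or i0 WAW r3
#1 head=1: mul i1 no-port MUL/MEM
#2 head=2: ld i2 no-port MEM/MUL
#3 head=3: mulh i3 RAW r1
#4 head=4: and i4 RAW r2
#5 head=5: sll+xor i5&i6 dual
#6 head=7: sll i7 WAW r0
#7 head=8: or+sll i8&i9 dual
#8 head=10: xor+blt i10&i11 dual
#9 head=12: ld+or i12&i13 dual

CYCLES = 10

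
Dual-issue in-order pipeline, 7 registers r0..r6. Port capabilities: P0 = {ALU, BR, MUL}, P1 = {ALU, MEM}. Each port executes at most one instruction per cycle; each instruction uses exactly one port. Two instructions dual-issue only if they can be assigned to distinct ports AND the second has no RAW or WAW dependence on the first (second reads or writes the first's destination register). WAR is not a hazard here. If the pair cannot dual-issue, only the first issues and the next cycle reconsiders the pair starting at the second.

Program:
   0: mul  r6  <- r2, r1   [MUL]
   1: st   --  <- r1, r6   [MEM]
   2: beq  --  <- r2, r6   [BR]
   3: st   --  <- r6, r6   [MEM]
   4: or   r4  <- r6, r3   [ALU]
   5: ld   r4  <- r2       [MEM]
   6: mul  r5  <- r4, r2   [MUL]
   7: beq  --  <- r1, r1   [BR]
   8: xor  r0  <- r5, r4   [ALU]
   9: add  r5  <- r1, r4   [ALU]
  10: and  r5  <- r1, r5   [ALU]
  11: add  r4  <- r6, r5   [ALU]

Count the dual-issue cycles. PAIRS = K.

PAIRS = 3

#0 head=0: mul i0 RAW r6
#1 head=1: st;beq i1/i2 dual
#2 head=3: st;or i3/i4 dual
#3 head=5: ld i5 RAW r4
#4 head=6: mul i6 no-port MUL/BR
#5 head=7: beq;xor i7/i8 dual
#6 head=9: add i9 RAW+WAW r5
#7 head=10: and i10 RAW r5
#8 head=11: add i11 tail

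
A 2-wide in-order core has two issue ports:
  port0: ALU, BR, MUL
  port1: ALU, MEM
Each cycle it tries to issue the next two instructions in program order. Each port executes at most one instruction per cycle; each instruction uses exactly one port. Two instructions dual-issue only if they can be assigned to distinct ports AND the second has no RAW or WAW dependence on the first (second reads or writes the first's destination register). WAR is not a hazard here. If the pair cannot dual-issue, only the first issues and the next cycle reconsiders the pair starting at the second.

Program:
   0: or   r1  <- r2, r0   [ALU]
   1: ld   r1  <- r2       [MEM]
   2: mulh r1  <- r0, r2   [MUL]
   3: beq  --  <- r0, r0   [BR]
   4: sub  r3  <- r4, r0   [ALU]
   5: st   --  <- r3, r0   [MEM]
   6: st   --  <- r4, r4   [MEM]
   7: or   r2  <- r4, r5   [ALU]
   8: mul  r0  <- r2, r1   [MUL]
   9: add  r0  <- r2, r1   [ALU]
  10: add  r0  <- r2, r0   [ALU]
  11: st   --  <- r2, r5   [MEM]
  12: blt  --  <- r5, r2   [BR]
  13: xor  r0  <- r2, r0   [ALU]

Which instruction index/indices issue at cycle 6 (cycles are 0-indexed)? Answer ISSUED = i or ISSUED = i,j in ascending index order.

ISSUED = 8

#0 head=0: or i0 WAW r1
#1 head=1: ld i1 WAW r1
#2 head=2: mulh i2 no-port MUL/BR
#3 head=3: beq sub i3&i4 2-wide
#4 head=5: st i5 no-port MEM/MEM
#5 head=6: st or i6&i7 2-wide
#6 head=8: mul i8 WAW r0
#7 head=9: add i9 RAW+WAW r0
#8 head=10: add st i10&i11 2-wide
#9 head=12: blt xor i12&i13 2-wide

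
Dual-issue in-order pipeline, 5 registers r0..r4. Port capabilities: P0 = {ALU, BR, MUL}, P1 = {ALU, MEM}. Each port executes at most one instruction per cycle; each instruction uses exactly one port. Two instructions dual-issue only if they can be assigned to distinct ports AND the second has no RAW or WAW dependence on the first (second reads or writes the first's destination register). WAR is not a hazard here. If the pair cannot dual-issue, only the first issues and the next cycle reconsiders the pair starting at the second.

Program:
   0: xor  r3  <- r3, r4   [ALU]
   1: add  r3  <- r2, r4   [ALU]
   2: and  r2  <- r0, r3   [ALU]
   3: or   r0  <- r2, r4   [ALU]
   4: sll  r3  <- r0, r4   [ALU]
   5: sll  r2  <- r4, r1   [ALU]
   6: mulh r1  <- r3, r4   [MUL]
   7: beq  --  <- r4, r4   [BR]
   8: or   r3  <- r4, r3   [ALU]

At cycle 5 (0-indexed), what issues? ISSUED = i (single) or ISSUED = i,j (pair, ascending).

ISSUED = 6

c0: i0 xor.ALU  WAW r3
c1: i1 add.ALU  RAW r3
c2: i2 and.ALU  RAW r2
c3: i3 or.ALU  RAW r0
c4: i4/i5 sll.ALU sll.ALU  pair
c5: i6 mulh.MUL  no-port MUL/BR
c6: i7/i8 beq.BR or.ALU  pair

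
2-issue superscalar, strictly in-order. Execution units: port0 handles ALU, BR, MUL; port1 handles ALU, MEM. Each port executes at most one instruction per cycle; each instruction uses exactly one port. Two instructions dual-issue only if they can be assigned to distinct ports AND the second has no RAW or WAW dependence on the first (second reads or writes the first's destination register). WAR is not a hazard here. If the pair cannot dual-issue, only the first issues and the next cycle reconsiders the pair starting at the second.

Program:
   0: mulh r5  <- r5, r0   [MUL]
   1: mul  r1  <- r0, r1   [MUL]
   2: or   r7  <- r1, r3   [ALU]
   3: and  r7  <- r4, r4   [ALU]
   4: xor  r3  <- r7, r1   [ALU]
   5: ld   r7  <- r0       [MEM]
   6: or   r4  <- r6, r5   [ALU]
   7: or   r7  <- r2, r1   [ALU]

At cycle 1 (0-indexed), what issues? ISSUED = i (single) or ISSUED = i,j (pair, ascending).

ISSUED = 1

#0 head=0: mulh i0 no-port MUL/MUL
#1 head=1: mul i1 RAW r1
#2 head=2: or i2 WAW r7
#3 head=3: and i3 RAW r7
#4 head=4: xor+ld i4&i5 2-wide
#5 head=6: or+or i6&i7 2-wide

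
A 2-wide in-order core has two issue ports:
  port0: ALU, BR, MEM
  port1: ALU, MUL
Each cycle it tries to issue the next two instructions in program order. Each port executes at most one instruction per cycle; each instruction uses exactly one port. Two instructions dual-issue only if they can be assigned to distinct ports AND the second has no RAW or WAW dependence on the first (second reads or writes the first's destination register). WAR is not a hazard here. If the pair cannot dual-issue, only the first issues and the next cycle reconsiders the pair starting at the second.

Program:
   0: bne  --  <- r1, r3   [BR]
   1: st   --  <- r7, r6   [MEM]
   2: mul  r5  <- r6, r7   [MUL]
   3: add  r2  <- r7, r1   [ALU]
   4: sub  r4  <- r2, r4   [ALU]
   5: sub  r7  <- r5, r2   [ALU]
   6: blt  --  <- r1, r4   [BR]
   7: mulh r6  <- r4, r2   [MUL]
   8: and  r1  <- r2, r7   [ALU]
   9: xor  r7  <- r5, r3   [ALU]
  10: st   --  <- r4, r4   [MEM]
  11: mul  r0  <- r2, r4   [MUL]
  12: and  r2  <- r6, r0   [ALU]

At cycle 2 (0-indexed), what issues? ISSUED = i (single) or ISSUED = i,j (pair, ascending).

[0] i0  bne  -- no-port BR/MEM
[1] i1+i2  st mul  -- pair
[2] i3  add  -- RAW r2
[3] i4+i5  sub sub  -- pair
[4] i6+i7  blt mulh  -- pair
[5] i8+i9  and xor  -- pair
[6] i10+i11  st mul  -- pair
[7] i12  and  -- tail

ISSUED = 3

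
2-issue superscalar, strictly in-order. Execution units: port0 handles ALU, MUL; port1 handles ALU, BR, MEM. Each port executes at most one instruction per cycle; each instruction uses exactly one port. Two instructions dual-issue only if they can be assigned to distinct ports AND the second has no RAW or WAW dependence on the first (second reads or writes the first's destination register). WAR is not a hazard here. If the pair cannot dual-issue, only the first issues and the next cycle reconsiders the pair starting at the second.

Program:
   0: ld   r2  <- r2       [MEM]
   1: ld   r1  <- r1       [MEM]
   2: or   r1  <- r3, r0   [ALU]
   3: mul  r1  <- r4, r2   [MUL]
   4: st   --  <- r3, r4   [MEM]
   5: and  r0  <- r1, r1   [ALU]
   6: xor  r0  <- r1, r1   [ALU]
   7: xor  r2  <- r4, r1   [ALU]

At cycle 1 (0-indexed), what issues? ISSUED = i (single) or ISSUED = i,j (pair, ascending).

  cy0 -> i0 (ld.MEM) no-port MEM/MEM
  cy1 -> i1 (ld.MEM) WAW r1
  cy2 -> i2 (or.ALU) WAW r1
  cy3 -> i3/i4 (mul.MUL st.MEM) dual
  cy4 -> i5 (and.ALU) WAW r0
  cy5 -> i6/i7 (xor.ALU xor.ALU) dual

ISSUED = 1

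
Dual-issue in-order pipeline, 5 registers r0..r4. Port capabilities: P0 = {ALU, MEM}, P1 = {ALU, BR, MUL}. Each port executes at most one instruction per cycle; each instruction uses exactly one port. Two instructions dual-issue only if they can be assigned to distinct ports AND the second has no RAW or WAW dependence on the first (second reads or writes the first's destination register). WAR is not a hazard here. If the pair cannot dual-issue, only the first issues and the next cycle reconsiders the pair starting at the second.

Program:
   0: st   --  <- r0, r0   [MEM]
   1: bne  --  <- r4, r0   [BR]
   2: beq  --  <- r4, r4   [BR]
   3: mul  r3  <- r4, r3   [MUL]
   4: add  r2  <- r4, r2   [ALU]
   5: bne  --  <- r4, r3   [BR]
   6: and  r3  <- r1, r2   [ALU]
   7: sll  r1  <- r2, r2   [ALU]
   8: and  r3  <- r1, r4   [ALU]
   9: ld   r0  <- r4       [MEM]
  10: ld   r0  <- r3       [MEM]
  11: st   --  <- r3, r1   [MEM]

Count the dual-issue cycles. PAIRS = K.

PAIRS = 4

[0] i0/i1  st.MEM/bne.BR  -- pair
[1] i2  beq.BR  -- no-port BR/MUL
[2] i3/i4  mul.MUL/add.ALU  -- pair
[3] i5/i6  bne.BR/and.ALU  -- pair
[4] i7  sll.ALU  -- RAW r1
[5] i8/i9  and.ALU/ld.MEM  -- pair
[6] i10  ld.MEM  -- no-port MEM/MEM
[7] i11  st.MEM  -- tail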